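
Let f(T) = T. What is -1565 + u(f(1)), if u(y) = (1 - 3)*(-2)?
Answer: -1561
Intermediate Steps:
u(y) = 4 (u(y) = -2*(-2) = 4)
-1565 + u(f(1)) = -1565 + 4 = -1561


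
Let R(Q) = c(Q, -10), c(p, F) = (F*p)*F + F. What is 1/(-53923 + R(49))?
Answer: -1/49033 ≈ -2.0394e-5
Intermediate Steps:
c(p, F) = F + p*F² (c(p, F) = p*F² + F = F + p*F²)
R(Q) = -10 + 100*Q (R(Q) = -10*(1 - 10*Q) = -10 + 100*Q)
1/(-53923 + R(49)) = 1/(-53923 + (-10 + 100*49)) = 1/(-53923 + (-10 + 4900)) = 1/(-53923 + 4890) = 1/(-49033) = -1/49033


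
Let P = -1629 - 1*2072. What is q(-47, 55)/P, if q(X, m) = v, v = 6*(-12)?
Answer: 72/3701 ≈ 0.019454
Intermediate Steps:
v = -72
q(X, m) = -72
P = -3701 (P = -1629 - 2072 = -3701)
q(-47, 55)/P = -72/(-3701) = -72*(-1/3701) = 72/3701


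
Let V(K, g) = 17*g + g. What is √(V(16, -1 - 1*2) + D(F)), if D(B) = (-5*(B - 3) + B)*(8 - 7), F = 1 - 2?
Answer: I*√35 ≈ 5.9161*I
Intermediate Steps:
V(K, g) = 18*g
F = -1
D(B) = 15 - 4*B (D(B) = (-5*(-3 + B) + B)*1 = ((15 - 5*B) + B)*1 = (15 - 4*B)*1 = 15 - 4*B)
√(V(16, -1 - 1*2) + D(F)) = √(18*(-1 - 1*2) + (15 - 4*(-1))) = √(18*(-1 - 2) + (15 + 4)) = √(18*(-3) + 19) = √(-54 + 19) = √(-35) = I*√35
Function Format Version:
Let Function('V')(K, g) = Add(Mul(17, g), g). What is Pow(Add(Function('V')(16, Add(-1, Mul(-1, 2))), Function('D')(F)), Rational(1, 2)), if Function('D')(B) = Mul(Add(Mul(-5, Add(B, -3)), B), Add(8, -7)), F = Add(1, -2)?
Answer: Mul(I, Pow(35, Rational(1, 2))) ≈ Mul(5.9161, I)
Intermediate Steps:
Function('V')(K, g) = Mul(18, g)
F = -1
Function('D')(B) = Add(15, Mul(-4, B)) (Function('D')(B) = Mul(Add(Mul(-5, Add(-3, B)), B), 1) = Mul(Add(Add(15, Mul(-5, B)), B), 1) = Mul(Add(15, Mul(-4, B)), 1) = Add(15, Mul(-4, B)))
Pow(Add(Function('V')(16, Add(-1, Mul(-1, 2))), Function('D')(F)), Rational(1, 2)) = Pow(Add(Mul(18, Add(-1, Mul(-1, 2))), Add(15, Mul(-4, -1))), Rational(1, 2)) = Pow(Add(Mul(18, Add(-1, -2)), Add(15, 4)), Rational(1, 2)) = Pow(Add(Mul(18, -3), 19), Rational(1, 2)) = Pow(Add(-54, 19), Rational(1, 2)) = Pow(-35, Rational(1, 2)) = Mul(I, Pow(35, Rational(1, 2)))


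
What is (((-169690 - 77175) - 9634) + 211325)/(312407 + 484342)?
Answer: -15058/265583 ≈ -0.056698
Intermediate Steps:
(((-169690 - 77175) - 9634) + 211325)/(312407 + 484342) = ((-246865 - 9634) + 211325)/796749 = (-256499 + 211325)*(1/796749) = -45174*1/796749 = -15058/265583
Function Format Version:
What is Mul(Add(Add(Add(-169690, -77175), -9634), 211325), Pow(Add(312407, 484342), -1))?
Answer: Rational(-15058, 265583) ≈ -0.056698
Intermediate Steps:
Mul(Add(Add(Add(-169690, -77175), -9634), 211325), Pow(Add(312407, 484342), -1)) = Mul(Add(Add(-246865, -9634), 211325), Pow(796749, -1)) = Mul(Add(-256499, 211325), Rational(1, 796749)) = Mul(-45174, Rational(1, 796749)) = Rational(-15058, 265583)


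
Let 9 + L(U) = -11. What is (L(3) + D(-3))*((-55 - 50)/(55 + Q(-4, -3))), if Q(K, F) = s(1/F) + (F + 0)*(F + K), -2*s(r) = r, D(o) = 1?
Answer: 11970/457 ≈ 26.193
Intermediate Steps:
L(U) = -20 (L(U) = -9 - 11 = -20)
s(r) = -r/2
Q(K, F) = -1/(2*F) + F*(F + K) (Q(K, F) = -1/(2*F) + (F + 0)*(F + K) = -1/(2*F) + F*(F + K))
(L(3) + D(-3))*((-55 - 50)/(55 + Q(-4, -3))) = (-20 + 1)*((-55 - 50)/(55 + ((-3)**2 - 1/2/(-3) - 3*(-4)))) = -(-1995)/(55 + (9 - 1/2*(-1/3) + 12)) = -(-1995)/(55 + (9 + 1/6 + 12)) = -(-1995)/(55 + 127/6) = -(-1995)/457/6 = -(-1995)*6/457 = -19*(-630/457) = 11970/457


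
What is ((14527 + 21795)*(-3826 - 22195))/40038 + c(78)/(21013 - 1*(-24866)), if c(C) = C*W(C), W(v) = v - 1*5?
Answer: -7226934961571/306150567 ≈ -23606.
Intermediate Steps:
W(v) = -5 + v (W(v) = v - 5 = -5 + v)
c(C) = C*(-5 + C)
((14527 + 21795)*(-3826 - 22195))/40038 + c(78)/(21013 - 1*(-24866)) = ((14527 + 21795)*(-3826 - 22195))/40038 + (78*(-5 + 78))/(21013 - 1*(-24866)) = (36322*(-26021))*(1/40038) + (78*73)/(21013 + 24866) = -945134762*1/40038 + 5694/45879 = -472567381/20019 + 5694*(1/45879) = -472567381/20019 + 1898/15293 = -7226934961571/306150567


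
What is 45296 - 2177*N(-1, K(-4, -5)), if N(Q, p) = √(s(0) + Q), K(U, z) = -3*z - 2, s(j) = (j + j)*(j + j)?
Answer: 45296 - 2177*I ≈ 45296.0 - 2177.0*I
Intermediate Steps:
s(j) = 4*j² (s(j) = (2*j)*(2*j) = 4*j²)
K(U, z) = -2 - 3*z
N(Q, p) = √Q (N(Q, p) = √(4*0² + Q) = √(4*0 + Q) = √(0 + Q) = √Q)
45296 - 2177*N(-1, K(-4, -5)) = 45296 - 2177*√(-1) = 45296 - 2177*I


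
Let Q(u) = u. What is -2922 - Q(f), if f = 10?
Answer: -2932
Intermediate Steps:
-2922 - Q(f) = -2922 - 1*10 = -2922 - 10 = -2932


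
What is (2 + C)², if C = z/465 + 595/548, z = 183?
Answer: 87339754089/7214803600 ≈ 12.106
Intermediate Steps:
C = 125653/84940 (C = 183/465 + 595/548 = 183*(1/465) + 595*(1/548) = 61/155 + 595/548 = 125653/84940 ≈ 1.4793)
(2 + C)² = (2 + 125653/84940)² = (295533/84940)² = 87339754089/7214803600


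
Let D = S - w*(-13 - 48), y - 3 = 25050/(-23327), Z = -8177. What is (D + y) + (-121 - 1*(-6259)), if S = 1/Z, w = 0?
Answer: 1171159444762/190744879 ≈ 6139.9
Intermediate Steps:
S = -1/8177 (S = 1/(-8177) = -1/8177 ≈ -0.00012229)
y = 44931/23327 (y = 3 + 25050/(-23327) = 3 + 25050*(-1/23327) = 3 - 25050/23327 = 44931/23327 ≈ 1.9261)
D = -1/8177 (D = -1/8177 - 0*(-13 - 48) = -1/8177 - 0*(-61) = -1/8177 - 1*0 = -1/8177 + 0 = -1/8177 ≈ -0.00012229)
(D + y) + (-121 - 1*(-6259)) = (-1/8177 + 44931/23327) + (-121 - 1*(-6259)) = 367377460/190744879 + (-121 + 6259) = 367377460/190744879 + 6138 = 1171159444762/190744879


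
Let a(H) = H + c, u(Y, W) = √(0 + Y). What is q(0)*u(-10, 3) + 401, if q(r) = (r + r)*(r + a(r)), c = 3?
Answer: 401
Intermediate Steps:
u(Y, W) = √Y
a(H) = 3 + H (a(H) = H + 3 = 3 + H)
q(r) = 2*r*(3 + 2*r) (q(r) = (r + r)*(r + (3 + r)) = (2*r)*(3 + 2*r) = 2*r*(3 + 2*r))
q(0)*u(-10, 3) + 401 = (2*0*(3 + 2*0))*√(-10) + 401 = (2*0*(3 + 0))*(I*√10) + 401 = (2*0*3)*(I*√10) + 401 = 0*(I*√10) + 401 = 0 + 401 = 401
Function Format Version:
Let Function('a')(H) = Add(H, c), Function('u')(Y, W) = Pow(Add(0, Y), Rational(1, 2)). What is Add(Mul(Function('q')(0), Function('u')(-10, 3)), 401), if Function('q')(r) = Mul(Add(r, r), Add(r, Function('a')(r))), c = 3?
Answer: 401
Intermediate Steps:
Function('u')(Y, W) = Pow(Y, Rational(1, 2))
Function('a')(H) = Add(3, H) (Function('a')(H) = Add(H, 3) = Add(3, H))
Function('q')(r) = Mul(2, r, Add(3, Mul(2, r))) (Function('q')(r) = Mul(Add(r, r), Add(r, Add(3, r))) = Mul(Mul(2, r), Add(3, Mul(2, r))) = Mul(2, r, Add(3, Mul(2, r))))
Add(Mul(Function('q')(0), Function('u')(-10, 3)), 401) = Add(Mul(Mul(2, 0, Add(3, Mul(2, 0))), Pow(-10, Rational(1, 2))), 401) = Add(Mul(Mul(2, 0, Add(3, 0)), Mul(I, Pow(10, Rational(1, 2)))), 401) = Add(Mul(Mul(2, 0, 3), Mul(I, Pow(10, Rational(1, 2)))), 401) = Add(Mul(0, Mul(I, Pow(10, Rational(1, 2)))), 401) = Add(0, 401) = 401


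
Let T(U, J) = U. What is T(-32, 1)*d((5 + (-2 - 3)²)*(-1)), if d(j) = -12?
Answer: 384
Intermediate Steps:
T(-32, 1)*d((5 + (-2 - 3)²)*(-1)) = -32*(-12) = 384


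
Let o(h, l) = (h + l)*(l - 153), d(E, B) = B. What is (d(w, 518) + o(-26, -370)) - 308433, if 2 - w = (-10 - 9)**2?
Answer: -100807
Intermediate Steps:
w = -359 (w = 2 - (-10 - 9)**2 = 2 - 1*(-19)**2 = 2 - 1*361 = 2 - 361 = -359)
o(h, l) = (-153 + l)*(h + l) (o(h, l) = (h + l)*(-153 + l) = (-153 + l)*(h + l))
(d(w, 518) + o(-26, -370)) - 308433 = (518 + ((-370)**2 - 153*(-26) - 153*(-370) - 26*(-370))) - 308433 = (518 + (136900 + 3978 + 56610 + 9620)) - 308433 = (518 + 207108) - 308433 = 207626 - 308433 = -100807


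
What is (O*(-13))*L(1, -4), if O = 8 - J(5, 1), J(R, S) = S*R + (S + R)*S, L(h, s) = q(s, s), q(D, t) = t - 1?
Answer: -195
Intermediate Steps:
q(D, t) = -1 + t
L(h, s) = -1 + s
J(R, S) = R*S + S*(R + S) (J(R, S) = R*S + (R + S)*S = R*S + S*(R + S))
O = -3 (O = 8 - (1 + 2*5) = 8 - (1 + 10) = 8 - 11 = -3)
(O*(-13))*L(1, -4) = (-3*(-13))*(-1 - 4) = 39*(-5) = -195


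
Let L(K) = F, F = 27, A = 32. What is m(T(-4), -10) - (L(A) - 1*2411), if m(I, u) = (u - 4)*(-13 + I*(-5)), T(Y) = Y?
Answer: 2286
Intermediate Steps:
L(K) = 27
m(I, u) = (-13 - 5*I)*(-4 + u) (m(I, u) = (-4 + u)*(-13 - 5*I) = (-13 - 5*I)*(-4 + u))
m(T(-4), -10) - (L(A) - 1*2411) = (52 - 13*(-10) + 20*(-4) - 5*(-4)*(-10)) - (27 - 1*2411) = (52 + 130 - 80 - 200) - (27 - 2411) = -98 - 1*(-2384) = -98 + 2384 = 2286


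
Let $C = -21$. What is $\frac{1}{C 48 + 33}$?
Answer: $- \frac{1}{975} \approx -0.0010256$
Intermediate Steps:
$\frac{1}{C 48 + 33} = \frac{1}{\left(-21\right) 48 + 33} = \frac{1}{-1008 + 33} = \frac{1}{-975} = - \frac{1}{975}$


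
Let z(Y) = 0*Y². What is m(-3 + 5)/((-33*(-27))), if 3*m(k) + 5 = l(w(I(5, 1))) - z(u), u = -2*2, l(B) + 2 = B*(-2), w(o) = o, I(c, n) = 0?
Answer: -7/2673 ≈ -0.0026188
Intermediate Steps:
l(B) = -2 - 2*B (l(B) = -2 + B*(-2) = -2 - 2*B)
u = -4
z(Y) = 0
m(k) = -7/3 (m(k) = -5/3 + ((-2 - 2*0) - 1*0)/3 = -5/3 + ((-2 + 0) + 0)/3 = -5/3 + (-2 + 0)/3 = -5/3 + (⅓)*(-2) = -5/3 - ⅔ = -7/3)
m(-3 + 5)/((-33*(-27))) = -7/(3*((-33*(-27)))) = -7/3/891 = -7/3*1/891 = -7/2673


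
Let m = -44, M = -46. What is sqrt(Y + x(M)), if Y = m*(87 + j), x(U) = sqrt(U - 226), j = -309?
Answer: 2*sqrt(2442 + I*sqrt(17)) ≈ 98.833 + 0.083436*I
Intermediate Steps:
x(U) = sqrt(-226 + U)
Y = 9768 (Y = -44*(87 - 309) = -44*(-222) = 9768)
sqrt(Y + x(M)) = sqrt(9768 + sqrt(-226 - 46)) = sqrt(9768 + sqrt(-272)) = sqrt(9768 + 4*I*sqrt(17))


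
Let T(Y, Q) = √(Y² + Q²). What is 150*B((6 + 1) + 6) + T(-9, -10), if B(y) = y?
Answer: 1950 + √181 ≈ 1963.5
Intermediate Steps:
T(Y, Q) = √(Q² + Y²)
150*B((6 + 1) + 6) + T(-9, -10) = 150*((6 + 1) + 6) + √((-10)² + (-9)²) = 150*(7 + 6) + √(100 + 81) = 150*13 + √181 = 1950 + √181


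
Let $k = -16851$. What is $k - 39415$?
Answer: $-56266$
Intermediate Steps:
$k - 39415 = -16851 - 39415 = -56266$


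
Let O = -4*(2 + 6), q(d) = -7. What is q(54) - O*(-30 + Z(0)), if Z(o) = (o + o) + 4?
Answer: -839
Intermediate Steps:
Z(o) = 4 + 2*o (Z(o) = 2*o + 4 = 4 + 2*o)
O = -32 (O = -4*8 = -32)
q(54) - O*(-30 + Z(0)) = -7 - (-32)*(-30 + (4 + 2*0)) = -7 - (-32)*(-30 + (4 + 0)) = -7 - (-32)*(-30 + 4) = -7 - (-32)*(-26) = -7 - 1*832 = -7 - 832 = -839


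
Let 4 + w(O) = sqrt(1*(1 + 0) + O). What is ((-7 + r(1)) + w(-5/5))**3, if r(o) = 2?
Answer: -729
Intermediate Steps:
w(O) = -4 + sqrt(1 + O) (w(O) = -4 + sqrt(1*(1 + 0) + O) = -4 + sqrt(1*1 + O) = -4 + sqrt(1 + O))
((-7 + r(1)) + w(-5/5))**3 = ((-7 + 2) + (-4 + sqrt(1 - 5/5)))**3 = (-5 + (-4 + sqrt(1 - 5*1/5)))**3 = (-5 + (-4 + sqrt(1 - 1)))**3 = (-5 + (-4 + sqrt(0)))**3 = (-5 + (-4 + 0))**3 = (-5 - 4)**3 = (-9)**3 = -729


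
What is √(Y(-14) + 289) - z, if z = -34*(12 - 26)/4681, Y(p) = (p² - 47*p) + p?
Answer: -476/4681 + √1129 ≈ 33.499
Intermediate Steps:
Y(p) = p² - 46*p
z = 476/4681 (z = -34*(-14)*(1/4681) = 476*(1/4681) = 476/4681 ≈ 0.10169)
√(Y(-14) + 289) - z = √(-14*(-46 - 14) + 289) - 1*476/4681 = √(-14*(-60) + 289) - 476/4681 = √(840 + 289) - 476/4681 = √1129 - 476/4681 = -476/4681 + √1129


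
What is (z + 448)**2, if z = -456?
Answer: 64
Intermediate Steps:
(z + 448)**2 = (-456 + 448)**2 = (-8)**2 = 64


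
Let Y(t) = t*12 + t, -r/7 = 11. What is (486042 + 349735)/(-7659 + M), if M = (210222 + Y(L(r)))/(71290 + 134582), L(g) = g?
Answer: -172063082544/1576564427 ≈ -109.14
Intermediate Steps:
r = -77 (r = -7*11 = -77)
Y(t) = 13*t (Y(t) = 12*t + t = 13*t)
M = 209221/205872 (M = (210222 + 13*(-77))/(71290 + 134582) = (210222 - 1001)/205872 = 209221*(1/205872) = 209221/205872 ≈ 1.0163)
(486042 + 349735)/(-7659 + M) = (486042 + 349735)/(-7659 + 209221/205872) = 835777/(-1576564427/205872) = 835777*(-205872/1576564427) = -172063082544/1576564427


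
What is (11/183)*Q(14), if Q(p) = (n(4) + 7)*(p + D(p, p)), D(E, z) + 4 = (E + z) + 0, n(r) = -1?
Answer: 836/61 ≈ 13.705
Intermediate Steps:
D(E, z) = -4 + E + z (D(E, z) = -4 + ((E + z) + 0) = -4 + (E + z) = -4 + E + z)
Q(p) = -24 + 18*p (Q(p) = (-1 + 7)*(p + (-4 + p + p)) = 6*(p + (-4 + 2*p)) = 6*(-4 + 3*p) = -24 + 18*p)
(11/183)*Q(14) = (11/183)*(-24 + 18*14) = (11*(1/183))*(-24 + 252) = (11/183)*228 = 836/61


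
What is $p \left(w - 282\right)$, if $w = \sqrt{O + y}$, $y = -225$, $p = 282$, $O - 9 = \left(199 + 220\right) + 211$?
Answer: $-79524 + 846 \sqrt{46} \approx -73786.0$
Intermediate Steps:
$O = 639$ ($O = 9 + \left(\left(199 + 220\right) + 211\right) = 9 + \left(419 + 211\right) = 9 + 630 = 639$)
$w = 3 \sqrt{46}$ ($w = \sqrt{639 - 225} = \sqrt{414} = 3 \sqrt{46} \approx 20.347$)
$p \left(w - 282\right) = 282 \left(3 \sqrt{46} - 282\right) = 282 \left(-282 + 3 \sqrt{46}\right) = -79524 + 846 \sqrt{46}$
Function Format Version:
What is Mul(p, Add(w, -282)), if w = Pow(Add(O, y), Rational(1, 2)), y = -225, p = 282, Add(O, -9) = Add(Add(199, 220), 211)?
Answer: Add(-79524, Mul(846, Pow(46, Rational(1, 2)))) ≈ -73786.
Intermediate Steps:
O = 639 (O = Add(9, Add(Add(199, 220), 211)) = Add(9, Add(419, 211)) = Add(9, 630) = 639)
w = Mul(3, Pow(46, Rational(1, 2))) (w = Pow(Add(639, -225), Rational(1, 2)) = Pow(414, Rational(1, 2)) = Mul(3, Pow(46, Rational(1, 2))) ≈ 20.347)
Mul(p, Add(w, -282)) = Mul(282, Add(Mul(3, Pow(46, Rational(1, 2))), -282)) = Mul(282, Add(-282, Mul(3, Pow(46, Rational(1, 2))))) = Add(-79524, Mul(846, Pow(46, Rational(1, 2))))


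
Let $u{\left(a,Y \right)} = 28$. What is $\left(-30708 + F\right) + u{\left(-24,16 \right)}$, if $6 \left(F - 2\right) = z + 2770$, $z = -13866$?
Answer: $- \frac{97582}{3} \approx -32527.0$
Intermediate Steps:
$F = - \frac{5542}{3}$ ($F = 2 + \frac{-13866 + 2770}{6} = 2 + \frac{1}{6} \left(-11096\right) = 2 - \frac{5548}{3} = - \frac{5542}{3} \approx -1847.3$)
$\left(-30708 + F\right) + u{\left(-24,16 \right)} = \left(-30708 - \frac{5542}{3}\right) + 28 = - \frac{97666}{3} + 28 = - \frac{97582}{3}$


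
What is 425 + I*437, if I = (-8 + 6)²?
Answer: 2173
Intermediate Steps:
I = 4 (I = (-2)² = 4)
425 + I*437 = 425 + 4*437 = 425 + 1748 = 2173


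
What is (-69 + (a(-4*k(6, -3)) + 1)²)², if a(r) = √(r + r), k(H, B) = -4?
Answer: 1424 - 576*√2 ≈ 609.41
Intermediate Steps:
a(r) = √2*√r (a(r) = √(2*r) = √2*√r)
(-69 + (a(-4*k(6, -3)) + 1)²)² = (-69 + (√2*√(-4*(-4)) + 1)²)² = (-69 + (√2*√16 + 1)²)² = (-69 + (√2*4 + 1)²)² = (-69 + (4*√2 + 1)²)² = (-69 + (1 + 4*√2)²)²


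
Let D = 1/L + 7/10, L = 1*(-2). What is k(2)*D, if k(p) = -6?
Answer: -6/5 ≈ -1.2000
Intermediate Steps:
L = -2
D = ⅕ (D = 1/(-2) + 7/10 = 1*(-½) + 7*(⅒) = -½ + 7/10 = ⅕ ≈ 0.20000)
k(2)*D = -6*⅕ = -6/5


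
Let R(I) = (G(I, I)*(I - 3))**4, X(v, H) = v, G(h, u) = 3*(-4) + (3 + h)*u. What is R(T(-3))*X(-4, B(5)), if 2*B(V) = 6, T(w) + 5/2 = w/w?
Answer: -69257922561/1024 ≈ -6.7635e+7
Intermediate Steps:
T(w) = -3/2 (T(w) = -5/2 + w/w = -5/2 + 1 = -3/2)
G(h, u) = -12 + u*(3 + h)
B(V) = 3 (B(V) = (1/2)*6 = 3)
R(I) = (-3 + I)**4*(-12 + I**2 + 3*I)**4 (R(I) = ((-12 + 3*I + I*I)*(I - 3))**4 = ((-12 + 3*I + I**2)*(-3 + I))**4 = ((-12 + I**2 + 3*I)*(-3 + I))**4 = ((-3 + I)*(-12 + I**2 + 3*I))**4 = (-3 + I)**4*(-12 + I**2 + 3*I)**4)
R(T(-3))*X(-4, B(5)) = ((-3 - 3/2)**4*(-12 + (-3/2)**2 + 3*(-3/2))**4)*(-4) = ((-9/2)**4*(-12 + 9/4 - 9/2)**4)*(-4) = (6561*(-57/4)**4/16)*(-4) = ((6561/16)*(10556001/256))*(-4) = (69257922561/4096)*(-4) = -69257922561/1024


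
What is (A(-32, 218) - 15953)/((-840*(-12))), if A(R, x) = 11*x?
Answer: -2711/2016 ≈ -1.3447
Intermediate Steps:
(A(-32, 218) - 15953)/((-840*(-12))) = (11*218 - 15953)/((-840*(-12))) = (2398 - 15953)/10080 = -13555*1/10080 = -2711/2016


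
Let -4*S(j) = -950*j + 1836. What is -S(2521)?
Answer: -1196557/2 ≈ -5.9828e+5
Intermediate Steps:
S(j) = -459 + 475*j/2 (S(j) = -(-950*j + 1836)/4 = -(1836 - 950*j)/4 = -459 + 475*j/2)
-S(2521) = -(-459 + (475/2)*2521) = -(-459 + 1197475/2) = -1*1196557/2 = -1196557/2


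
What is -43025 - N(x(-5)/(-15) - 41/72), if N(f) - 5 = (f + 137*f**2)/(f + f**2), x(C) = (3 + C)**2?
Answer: -2497893/59 ≈ -42337.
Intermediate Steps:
N(f) = 5 + (f + 137*f**2)/(f + f**2)
-43025 - N(x(-5)/(-15) - 41/72) = -43025 - 2*(3 + 71*((3 - 5)**2/(-15) - 41/72))/(1 + ((3 - 5)**2/(-15) - 41/72)) = -43025 - 2*(3 + 71*((-2)**2*(-1/15) - 41*1/72))/(1 + ((-2)**2*(-1/15) - 41*1/72)) = -43025 - 2*(3 + 71*(4*(-1/15) - 41/72))/(1 + (4*(-1/15) - 41/72)) = -43025 - 2*(3 + 71*(-4/15 - 41/72))/(1 + (-4/15 - 41/72)) = -43025 - 2*(3 + 71*(-301/360))/(1 - 301/360) = -43025 - 2*(3 - 21371/360)/59/360 = -43025 - 2*360*(-20291)/(59*360) = -43025 - 1*(-40582/59) = -43025 + 40582/59 = -2497893/59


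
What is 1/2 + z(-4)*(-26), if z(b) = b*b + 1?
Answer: -883/2 ≈ -441.50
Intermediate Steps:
z(b) = 1 + b² (z(b) = b² + 1 = 1 + b²)
1/2 + z(-4)*(-26) = 1/2 + (1 + (-4)²)*(-26) = ½ + (1 + 16)*(-26) = ½ + 17*(-26) = ½ - 442 = -883/2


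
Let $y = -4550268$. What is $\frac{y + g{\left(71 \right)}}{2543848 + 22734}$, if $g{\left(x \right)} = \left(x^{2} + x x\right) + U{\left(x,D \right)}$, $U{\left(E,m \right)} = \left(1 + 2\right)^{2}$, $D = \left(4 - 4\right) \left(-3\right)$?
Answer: $- \frac{4540177}{2566582} \approx -1.769$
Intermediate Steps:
$D = 0$ ($D = 0 \left(-3\right) = 0$)
$U{\left(E,m \right)} = 9$ ($U{\left(E,m \right)} = 3^{2} = 9$)
$g{\left(x \right)} = 9 + 2 x^{2}$ ($g{\left(x \right)} = \left(x^{2} + x x\right) + 9 = \left(x^{2} + x^{2}\right) + 9 = 2 x^{2} + 9 = 9 + 2 x^{2}$)
$\frac{y + g{\left(71 \right)}}{2543848 + 22734} = \frac{-4550268 + \left(9 + 2 \cdot 71^{2}\right)}{2543848 + 22734} = \frac{-4550268 + \left(9 + 2 \cdot 5041\right)}{2566582} = \left(-4550268 + \left(9 + 10082\right)\right) \frac{1}{2566582} = \left(-4550268 + 10091\right) \frac{1}{2566582} = \left(-4540177\right) \frac{1}{2566582} = - \frac{4540177}{2566582}$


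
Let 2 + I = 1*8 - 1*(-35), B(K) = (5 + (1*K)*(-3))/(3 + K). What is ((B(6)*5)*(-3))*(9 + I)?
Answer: 3250/3 ≈ 1083.3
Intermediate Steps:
B(K) = (5 - 3*K)/(3 + K) (B(K) = (5 + K*(-3))/(3 + K) = (5 - 3*K)/(3 + K))
I = 41 (I = -2 + (1*8 - 1*(-35)) = -2 + (8 + 35) = -2 + 43 = 41)
((B(6)*5)*(-3))*(9 + I) = ((((5 - 3*6)/(3 + 6))*5)*(-3))*(9 + 41) = ((((5 - 18)/9)*5)*(-3))*50 = ((((1/9)*(-13))*5)*(-3))*50 = (-13/9*5*(-3))*50 = -65/9*(-3)*50 = (65/3)*50 = 3250/3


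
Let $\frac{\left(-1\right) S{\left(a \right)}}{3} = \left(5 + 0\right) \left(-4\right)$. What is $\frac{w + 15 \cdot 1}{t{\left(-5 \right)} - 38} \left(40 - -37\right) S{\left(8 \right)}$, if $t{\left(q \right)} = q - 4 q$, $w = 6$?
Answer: $- \frac{97020}{23} \approx -4218.3$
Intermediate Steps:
$S{\left(a \right)} = 60$ ($S{\left(a \right)} = - 3 \left(5 + 0\right) \left(-4\right) = - 3 \cdot 5 \left(-4\right) = \left(-3\right) \left(-20\right) = 60$)
$t{\left(q \right)} = - 3 q$
$\frac{w + 15 \cdot 1}{t{\left(-5 \right)} - 38} \left(40 - -37\right) S{\left(8 \right)} = \frac{6 + 15 \cdot 1}{\left(-3\right) \left(-5\right) - 38} \left(40 - -37\right) 60 = \frac{6 + 15}{15 - 38} \left(40 + 37\right) 60 = \frac{21}{-23} \cdot 77 \cdot 60 = 21 \left(- \frac{1}{23}\right) 77 \cdot 60 = \left(- \frac{21}{23}\right) 77 \cdot 60 = \left(- \frac{1617}{23}\right) 60 = - \frac{97020}{23}$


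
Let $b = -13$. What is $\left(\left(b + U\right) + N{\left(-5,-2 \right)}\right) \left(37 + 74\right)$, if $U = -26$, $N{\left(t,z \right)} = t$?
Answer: $-4884$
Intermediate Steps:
$\left(\left(b + U\right) + N{\left(-5,-2 \right)}\right) \left(37 + 74\right) = \left(\left(-13 - 26\right) - 5\right) \left(37 + 74\right) = \left(-39 - 5\right) 111 = \left(-44\right) 111 = -4884$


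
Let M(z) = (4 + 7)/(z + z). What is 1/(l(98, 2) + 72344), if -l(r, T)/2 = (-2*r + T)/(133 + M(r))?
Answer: 26079/1886735224 ≈ 1.3822e-5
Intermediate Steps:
M(z) = 11/(2*z) (M(z) = 11/((2*z)) = 11*(1/(2*z)) = 11/(2*z))
l(r, T) = -2*(T - 2*r)/(133 + 11/(2*r)) (l(r, T) = -2*(-2*r + T)/(133 + 11/(2*r)) = -2*(T - 2*r)/(133 + 11/(2*r)))
1/(l(98, 2) + 72344) = 1/(4*98*(-1*2 + 2*98)/(11 + 266*98) + 72344) = 1/(4*98*(-2 + 196)/(11 + 26068) + 72344) = 1/(4*98*194/26079 + 72344) = 1/(4*98*(1/26079)*194 + 72344) = 1/(76048/26079 + 72344) = 1/(1886735224/26079) = 26079/1886735224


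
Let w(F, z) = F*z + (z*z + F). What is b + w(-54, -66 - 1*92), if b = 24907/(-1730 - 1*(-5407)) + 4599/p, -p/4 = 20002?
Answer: 134798058885/4029992 ≈ 33449.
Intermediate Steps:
p = -80008 (p = -4*20002 = -80008)
w(F, z) = F + z² + F*z (w(F, z) = F*z + (z² + F) = F*z + (F + z²) = F + z² + F*z)
b = 27066421/4029992 (b = 24907/(-1730 - 1*(-5407)) + 4599/(-80008) = 24907/(-1730 + 5407) + 4599*(-1/80008) = 24907/3677 - 63/1096 = 27066421/4029992 ≈ 6.7162)
b + w(-54, -66 - 1*92) = 27066421/4029992 + (-54 + (-66 - 1*92)² - 54*(-66 - 1*92)) = 27066421/4029992 + (-54 + (-66 - 92)² - 54*(-66 - 92)) = 27066421/4029992 + (-54 + (-158)² - 54*(-158)) = 27066421/4029992 + (-54 + 24964 + 8532) = 27066421/4029992 + 33442 = 134798058885/4029992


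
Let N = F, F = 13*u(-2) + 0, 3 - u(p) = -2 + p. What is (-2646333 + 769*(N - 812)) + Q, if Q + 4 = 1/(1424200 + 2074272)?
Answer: -11197860198991/3498472 ≈ -3.2008e+6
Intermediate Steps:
u(p) = 5 - p (u(p) = 3 - (-2 + p) = 3 + (2 - p) = 5 - p)
F = 91 (F = 13*(5 - 1*(-2)) + 0 = 13*(5 + 2) + 0 = 13*7 + 0 = 91 + 0 = 91)
N = 91
Q = -13993887/3498472 (Q = -4 + 1/(1424200 + 2074272) = -4 + 1/3498472 = -13993887/3498472 ≈ -4.0000)
(-2646333 + 769*(N - 812)) + Q = (-2646333 + 769*(91 - 812)) - 13993887/3498472 = (-2646333 + 769*(-721)) - 13993887/3498472 = (-2646333 - 554449) - 13993887/3498472 = -3200782 - 13993887/3498472 = -11197860198991/3498472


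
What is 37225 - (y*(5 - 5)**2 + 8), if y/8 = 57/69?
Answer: 37217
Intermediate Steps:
y = 152/23 (y = 8*(57/69) = 8*(57*(1/69)) = 8*(19/23) = 152/23 ≈ 6.6087)
37225 - (y*(5 - 5)**2 + 8) = 37225 - (152*(5 - 5)**2/23 + 8) = 37225 - ((152/23)*0**2 + 8) = 37225 - ((152/23)*0 + 8) = 37225 - (0 + 8) = 37225 - 1*8 = 37225 - 8 = 37217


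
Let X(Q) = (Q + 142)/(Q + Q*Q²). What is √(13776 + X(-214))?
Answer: 2*√82699856896986915/4900279 ≈ 117.37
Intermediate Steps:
X(Q) = (142 + Q)/(Q + Q³)
√(13776 + X(-214)) = √(13776 + (142 - 214)/(-214 + (-214)³)) = √(13776 - 72/(-214 - 9800344)) = √(13776 - 72/(-9800558)) = √(13776 - 1/9800558*(-72)) = √(13776 + 36/4900279) = √(67506243540/4900279) = 2*√82699856896986915/4900279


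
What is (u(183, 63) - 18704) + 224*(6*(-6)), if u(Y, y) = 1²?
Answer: -26767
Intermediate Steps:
u(Y, y) = 1
(u(183, 63) - 18704) + 224*(6*(-6)) = (1 - 18704) + 224*(6*(-6)) = -18703 + 224*(-36) = -18703 - 8064 = -26767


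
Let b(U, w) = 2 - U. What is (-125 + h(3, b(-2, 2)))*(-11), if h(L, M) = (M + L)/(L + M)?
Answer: 1364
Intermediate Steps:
h(L, M) = 1 (h(L, M) = (L + M)/(L + M) = 1)
(-125 + h(3, b(-2, 2)))*(-11) = (-125 + 1)*(-11) = -124*(-11) = 1364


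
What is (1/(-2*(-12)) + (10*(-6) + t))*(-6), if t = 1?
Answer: 1415/4 ≈ 353.75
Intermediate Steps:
(1/(-2*(-12)) + (10*(-6) + t))*(-6) = (1/(-2*(-12)) + (10*(-6) + 1))*(-6) = (1/24 + (-60 + 1))*(-6) = (1/24 - 59)*(-6) = -1415/24*(-6) = 1415/4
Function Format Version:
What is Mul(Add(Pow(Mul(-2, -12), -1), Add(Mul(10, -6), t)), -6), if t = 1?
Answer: Rational(1415, 4) ≈ 353.75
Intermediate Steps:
Mul(Add(Pow(Mul(-2, -12), -1), Add(Mul(10, -6), t)), -6) = Mul(Add(Pow(Mul(-2, -12), -1), Add(Mul(10, -6), 1)), -6) = Mul(Add(Pow(24, -1), Add(-60, 1)), -6) = Mul(Add(Rational(1, 24), -59), -6) = Mul(Rational(-1415, 24), -6) = Rational(1415, 4)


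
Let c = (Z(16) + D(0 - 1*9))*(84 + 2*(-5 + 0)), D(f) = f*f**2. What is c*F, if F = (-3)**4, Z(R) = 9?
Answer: -4315680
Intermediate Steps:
D(f) = f**3
c = -53280 (c = (9 + (0 - 1*9)**3)*(84 + 2*(-5 + 0)) = (9 + (0 - 9)**3)*(84 + 2*(-5)) = (9 + (-9)**3)*(84 - 10) = (9 - 729)*74 = -720*74 = -53280)
F = 81
c*F = -53280*81 = -4315680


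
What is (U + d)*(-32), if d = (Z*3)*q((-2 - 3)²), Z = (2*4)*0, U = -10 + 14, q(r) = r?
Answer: -128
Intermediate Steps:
U = 4
Z = 0 (Z = 8*0 = 0)
d = 0 (d = (0*3)*(-2 - 3)² = 0*(-5)² = 0*25 = 0)
(U + d)*(-32) = (4 + 0)*(-32) = 4*(-32) = -128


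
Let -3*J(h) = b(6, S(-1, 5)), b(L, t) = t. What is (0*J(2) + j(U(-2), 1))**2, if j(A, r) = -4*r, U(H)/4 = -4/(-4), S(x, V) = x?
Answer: 16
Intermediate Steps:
U(H) = 4 (U(H) = 4*(-4/(-4)) = 4*(-4*(-1/4)) = 4*1 = 4)
J(h) = 1/3 (J(h) = -1/3*(-1) = 1/3)
(0*J(2) + j(U(-2), 1))**2 = (0*(1/3) - 4*1)**2 = (0 - 4)**2 = (-4)**2 = 16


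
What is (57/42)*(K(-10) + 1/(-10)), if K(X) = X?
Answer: -1919/140 ≈ -13.707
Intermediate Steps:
(57/42)*(K(-10) + 1/(-10)) = (57/42)*(-10 + 1/(-10)) = (57*(1/42))*(-10 - ⅒) = (19/14)*(-101/10) = -1919/140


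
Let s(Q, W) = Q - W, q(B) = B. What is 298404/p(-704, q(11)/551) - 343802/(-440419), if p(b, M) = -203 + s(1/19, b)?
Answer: 308984927/518140 ≈ 596.33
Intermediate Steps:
p(b, M) = -3856/19 - b (p(b, M) = -203 + (1/19 - b) = -3856/19 - b)
298404/p(-704, q(11)/551) - 343802/(-440419) = 298404/(-3856/19 - 1*(-704)) - 343802/(-440419) = 298404/(-3856/19 + 704) - 343802*(-1/440419) = 298404/(9520/19) + 343802/440419 = 298404*(19/9520) + 343802/440419 = 1417419/2380 + 343802/440419 = 308984927/518140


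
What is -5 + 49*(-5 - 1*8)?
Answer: -642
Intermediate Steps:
-5 + 49*(-5 - 1*8) = -5 + 49*(-5 - 8) = -5 + 49*(-13) = -5 - 637 = -642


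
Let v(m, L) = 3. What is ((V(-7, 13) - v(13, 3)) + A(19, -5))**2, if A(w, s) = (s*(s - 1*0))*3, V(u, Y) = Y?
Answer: 7225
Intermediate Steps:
A(w, s) = 3*s**2 (A(w, s) = (s*(s + 0))*3 = (s*s)*3 = s**2*3 = 3*s**2)
((V(-7, 13) - v(13, 3)) + A(19, -5))**2 = ((13 - 1*3) + 3*(-5)**2)**2 = ((13 - 3) + 3*25)**2 = (10 + 75)**2 = 85**2 = 7225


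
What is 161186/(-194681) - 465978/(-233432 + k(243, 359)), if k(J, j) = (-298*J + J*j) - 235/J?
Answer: 6740843919041/5170943650591 ≈ 1.3036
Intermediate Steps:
k(J, j) = -298*J - 235/J + J*j
161186/(-194681) - 465978/(-233432 + k(243, 359)) = 161186/(-194681) - 465978/(-233432 + (-235 + 243**2*(-298 + 359))/243) = 161186*(-1/194681) - 465978/(-233432 + (-235 + 59049*61)/243) = -161186/194681 - 465978/(-233432 + (-235 + 3601989)/243) = -161186/194681 - 465978/(-233432 + (1/243)*3601754) = -161186/194681 - 465978/(-233432 + 3601754/243) = -161186/194681 - 465978/(-53122222/243) = -161186/194681 - 465978*(-243/53122222) = -161186/194681 + 56616327/26561111 = 6740843919041/5170943650591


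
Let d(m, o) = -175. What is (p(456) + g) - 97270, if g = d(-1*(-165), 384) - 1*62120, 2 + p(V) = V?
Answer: -159111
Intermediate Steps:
p(V) = -2 + V
g = -62295 (g = -175 - 1*62120 = -175 - 62120 = -62295)
(p(456) + g) - 97270 = ((-2 + 456) - 62295) - 97270 = (454 - 62295) - 97270 = -61841 - 97270 = -159111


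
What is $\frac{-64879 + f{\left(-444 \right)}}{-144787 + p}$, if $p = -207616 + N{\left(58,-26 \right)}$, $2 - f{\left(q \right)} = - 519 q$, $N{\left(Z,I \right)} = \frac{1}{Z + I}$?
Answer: $\frac{9450016}{11276895} \approx 0.838$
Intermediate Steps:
$N{\left(Z,I \right)} = \frac{1}{I + Z}$
$f{\left(q \right)} = 2 + 519 q$ ($f{\left(q \right)} = 2 - - 519 q = 2 + 519 q$)
$p = - \frac{6643711}{32}$ ($p = -207616 + \frac{1}{-26 + 58} = -207616 + \frac{1}{32} = - \frac{6643711}{32} \approx -2.0762 \cdot 10^{5}$)
$\frac{-64879 + f{\left(-444 \right)}}{-144787 + p} = \frac{-64879 + \left(2 + 519 \left(-444\right)\right)}{-144787 - \frac{6643711}{32}} = \frac{-64879 + \left(2 - 230436\right)}{- \frac{11276895}{32}} = \left(-64879 - 230434\right) \left(- \frac{32}{11276895}\right) = \left(-295313\right) \left(- \frac{32}{11276895}\right) = \frac{9450016}{11276895}$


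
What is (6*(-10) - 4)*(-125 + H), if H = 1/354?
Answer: 1415968/177 ≈ 7999.8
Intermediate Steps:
H = 1/354 ≈ 0.0028249
(6*(-10) - 4)*(-125 + H) = (6*(-10) - 4)*(-125 + 1/354) = (-60 - 4)*(-44249/354) = -64*(-44249/354) = 1415968/177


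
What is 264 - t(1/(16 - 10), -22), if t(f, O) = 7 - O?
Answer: 235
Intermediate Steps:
264 - t(1/(16 - 10), -22) = 264 - (7 - 1*(-22)) = 264 - (7 + 22) = 264 - 1*29 = 264 - 29 = 235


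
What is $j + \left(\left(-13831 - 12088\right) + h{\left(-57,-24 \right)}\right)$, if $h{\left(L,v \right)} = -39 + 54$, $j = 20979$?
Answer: $-4925$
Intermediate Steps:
$h{\left(L,v \right)} = 15$
$j + \left(\left(-13831 - 12088\right) + h{\left(-57,-24 \right)}\right) = 20979 + \left(\left(-13831 - 12088\right) + 15\right) = 20979 + \left(-25919 + 15\right) = 20979 - 25904 = -4925$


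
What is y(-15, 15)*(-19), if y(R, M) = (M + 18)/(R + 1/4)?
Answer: 2508/59 ≈ 42.508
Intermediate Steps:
y(R, M) = (18 + M)/(1/4 + R) (y(R, M) = (18 + M)/(R + 1/4) = (18 + M)/(1/4 + R))
y(-15, 15)*(-19) = (4*(18 + 15)/(1 + 4*(-15)))*(-19) = (4*33/(1 - 60))*(-19) = (4*33/(-59))*(-19) = (4*(-1/59)*33)*(-19) = -132/59*(-19) = 2508/59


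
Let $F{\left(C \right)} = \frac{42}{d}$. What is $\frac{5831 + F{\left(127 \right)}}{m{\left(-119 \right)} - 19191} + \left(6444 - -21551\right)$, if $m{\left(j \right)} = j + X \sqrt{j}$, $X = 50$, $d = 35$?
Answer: $\frac{5223441156109}{186586800} - \frac{29161 i \sqrt{119}}{37317360} \approx 27995.0 - 0.0085244 i$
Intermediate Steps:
$m{\left(j \right)} = j + 50 \sqrt{j}$
$F{\left(C \right)} = \frac{6}{5}$ ($F{\left(C \right)} = \frac{42}{35} = 42 \cdot \frac{1}{35} = \frac{6}{5}$)
$\frac{5831 + F{\left(127 \right)}}{m{\left(-119 \right)} - 19191} + \left(6444 - -21551\right) = \frac{5831 + \frac{6}{5}}{\left(-119 + 50 \sqrt{-119}\right) - 19191} + \left(6444 - -21551\right) = \frac{29161}{5 \left(\left(-119 + 50 i \sqrt{119}\right) - 19191\right)} + \left(6444 + 21551\right) = \frac{29161}{5 \left(\left(-119 + 50 i \sqrt{119}\right) - 19191\right)} + 27995 = \frac{29161}{5 \left(-19310 + 50 i \sqrt{119}\right)} + 27995 = 27995 + \frac{29161}{5 \left(-19310 + 50 i \sqrt{119}\right)}$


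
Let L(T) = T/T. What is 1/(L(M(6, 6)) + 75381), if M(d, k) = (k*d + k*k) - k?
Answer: 1/75382 ≈ 1.3266e-5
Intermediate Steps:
M(d, k) = k² - k + d*k (M(d, k) = (d*k + k²) - k = (k² + d*k) - k = k² - k + d*k)
L(T) = 1
1/(L(M(6, 6)) + 75381) = 1/(1 + 75381) = 1/75382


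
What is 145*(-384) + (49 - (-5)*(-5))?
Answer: -55656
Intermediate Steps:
145*(-384) + (49 - (-5)*(-5)) = -55680 + (49 - 1*25) = -55680 + (49 - 25) = -55680 + 24 = -55656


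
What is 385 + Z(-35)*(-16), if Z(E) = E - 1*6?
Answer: 1041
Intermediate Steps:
Z(E) = -6 + E (Z(E) = E - 6 = -6 + E)
385 + Z(-35)*(-16) = 385 + (-6 - 35)*(-16) = 385 - 41*(-16) = 385 + 656 = 1041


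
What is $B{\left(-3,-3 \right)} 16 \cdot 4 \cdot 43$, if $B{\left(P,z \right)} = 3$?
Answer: $8256$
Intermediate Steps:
$B{\left(-3,-3 \right)} 16 \cdot 4 \cdot 43 = 3 \cdot 16 \cdot 4 \cdot 43 = 3 \cdot 64 \cdot 43 = 192 \cdot 43 = 8256$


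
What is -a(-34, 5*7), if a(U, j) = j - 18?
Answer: -17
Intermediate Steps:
a(U, j) = -18 + j
-a(-34, 5*7) = -(-18 + 5*7) = -(-18 + 35) = -1*17 = -17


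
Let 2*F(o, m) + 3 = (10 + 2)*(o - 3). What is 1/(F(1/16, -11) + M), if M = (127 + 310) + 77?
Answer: 8/3959 ≈ 0.0020207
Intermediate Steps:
F(o, m) = -39/2 + 6*o (F(o, m) = -3/2 + ((10 + 2)*(o - 3))/2 = -3/2 + (12*(-3 + o))/2 = -3/2 + (-36 + 12*o)/2 = -3/2 + (-18 + 6*o) = -39/2 + 6*o)
M = 514 (M = 437 + 77 = 514)
1/(F(1/16, -11) + M) = 1/((-39/2 + 6/16) + 514) = 1/((-39/2 + 6*(1/16)) + 514) = 1/((-39/2 + 3/8) + 514) = 1/(-153/8 + 514) = 1/(3959/8) = 8/3959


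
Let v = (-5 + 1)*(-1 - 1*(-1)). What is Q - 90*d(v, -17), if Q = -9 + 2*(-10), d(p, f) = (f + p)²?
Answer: -26039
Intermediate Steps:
v = 0 (v = -4*(-1 + 1) = -4*0 = 0)
Q = -29 (Q = -9 - 20 = -29)
Q - 90*d(v, -17) = -29 - 90*(-17 + 0)² = -29 - 90*(-17)² = -29 - 90*289 = -29 - 26010 = -26039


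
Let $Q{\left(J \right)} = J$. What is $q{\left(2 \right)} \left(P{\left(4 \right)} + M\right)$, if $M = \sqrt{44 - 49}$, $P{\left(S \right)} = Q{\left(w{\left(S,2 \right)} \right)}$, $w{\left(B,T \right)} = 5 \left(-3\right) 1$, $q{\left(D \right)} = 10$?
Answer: $-150 + 10 i \sqrt{5} \approx -150.0 + 22.361 i$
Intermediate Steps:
$w{\left(B,T \right)} = -15$ ($w{\left(B,T \right)} = \left(-15\right) 1 = -15$)
$P{\left(S \right)} = -15$
$M = i \sqrt{5}$ ($M = \sqrt{-5} = i \sqrt{5} \approx 2.2361 i$)
$q{\left(2 \right)} \left(P{\left(4 \right)} + M\right) = 10 \left(-15 + i \sqrt{5}\right) = -150 + 10 i \sqrt{5}$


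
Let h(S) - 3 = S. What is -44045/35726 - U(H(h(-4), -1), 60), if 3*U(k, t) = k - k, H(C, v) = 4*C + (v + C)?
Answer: -44045/35726 ≈ -1.2329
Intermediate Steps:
h(S) = 3 + S
H(C, v) = v + 5*C (H(C, v) = 4*C + (C + v) = v + 5*C)
U(k, t) = 0 (U(k, t) = (k - k)/3 = (⅓)*0 = 0)
-44045/35726 - U(H(h(-4), -1), 60) = -44045/35726 - 1*0 = -44045*1/35726 + 0 = -44045/35726 + 0 = -44045/35726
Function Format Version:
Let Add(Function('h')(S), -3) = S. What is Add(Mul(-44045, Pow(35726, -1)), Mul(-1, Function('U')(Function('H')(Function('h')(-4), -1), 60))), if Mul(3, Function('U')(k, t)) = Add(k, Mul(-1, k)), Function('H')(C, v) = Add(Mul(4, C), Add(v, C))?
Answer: Rational(-44045, 35726) ≈ -1.2329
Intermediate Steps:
Function('h')(S) = Add(3, S)
Function('H')(C, v) = Add(v, Mul(5, C)) (Function('H')(C, v) = Add(Mul(4, C), Add(C, v)) = Add(v, Mul(5, C)))
Function('U')(k, t) = 0 (Function('U')(k, t) = Mul(Rational(1, 3), Add(k, Mul(-1, k))) = Mul(Rational(1, 3), 0) = 0)
Add(Mul(-44045, Pow(35726, -1)), Mul(-1, Function('U')(Function('H')(Function('h')(-4), -1), 60))) = Add(Mul(-44045, Pow(35726, -1)), Mul(-1, 0)) = Add(Mul(-44045, Rational(1, 35726)), 0) = Add(Rational(-44045, 35726), 0) = Rational(-44045, 35726)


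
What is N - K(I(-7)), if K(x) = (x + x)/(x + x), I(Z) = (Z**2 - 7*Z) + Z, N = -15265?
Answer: -15266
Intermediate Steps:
I(Z) = Z**2 - 6*Z
K(x) = 1 (K(x) = (2*x)/((2*x)) = (2*x)*(1/(2*x)) = 1)
N - K(I(-7)) = -15265 - 1*1 = -15265 - 1 = -15266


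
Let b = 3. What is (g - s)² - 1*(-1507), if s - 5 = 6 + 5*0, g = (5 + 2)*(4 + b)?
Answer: 2951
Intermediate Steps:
g = 49 (g = (5 + 2)*(4 + 3) = 7*7 = 49)
s = 11 (s = 5 + (6 + 5*0) = 5 + (6 + 0) = 5 + 6 = 11)
(g - s)² - 1*(-1507) = (49 - 1*11)² - 1*(-1507) = (49 - 11)² + 1507 = 38² + 1507 = 1444 + 1507 = 2951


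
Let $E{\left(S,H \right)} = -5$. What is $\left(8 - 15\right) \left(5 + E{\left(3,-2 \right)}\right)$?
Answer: $0$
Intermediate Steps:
$\left(8 - 15\right) \left(5 + E{\left(3,-2 \right)}\right) = \left(8 - 15\right) \left(5 - 5\right) = \left(8 - 15\right) 0 = \left(-7\right) 0 = 0$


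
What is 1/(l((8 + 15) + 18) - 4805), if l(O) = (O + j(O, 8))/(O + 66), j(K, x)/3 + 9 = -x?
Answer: -107/514145 ≈ -0.00020811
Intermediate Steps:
j(K, x) = -27 - 3*x (j(K, x) = -27 + 3*(-x) = -27 - 3*x)
l(O) = (-51 + O)/(66 + O) (l(O) = (O + (-27 - 3*8))/(O + 66) = (O + (-27 - 24))/(66 + O) = (O - 51)/(66 + O) = (-51 + O)/(66 + O))
1/(l((8 + 15) + 18) - 4805) = 1/((-51 + ((8 + 15) + 18))/(66 + ((8 + 15) + 18)) - 4805) = 1/((-51 + (23 + 18))/(66 + (23 + 18)) - 4805) = 1/((-51 + 41)/(66 + 41) - 4805) = 1/(-10/107 - 4805) = 1/(-514145/107) = -107/514145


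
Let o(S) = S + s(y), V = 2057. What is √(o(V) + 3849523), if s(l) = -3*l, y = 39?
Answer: √3851463 ≈ 1962.5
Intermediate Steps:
o(S) = -117 + S (o(S) = S - 3*39 = S - 117 = -117 + S)
√(o(V) + 3849523) = √((-117 + 2057) + 3849523) = √(1940 + 3849523) = √3851463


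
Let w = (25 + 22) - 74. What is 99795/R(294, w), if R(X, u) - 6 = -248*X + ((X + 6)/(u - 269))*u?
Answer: -2461610/1797673 ≈ -1.3693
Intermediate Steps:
w = -27 (w = 47 - 74 = -27)
R(X, u) = 6 - 248*X + u*(6 + X)/(-269 + u) (R(X, u) = 6 + (-248*X + ((X + 6)/(u - 269))*u) = 6 + (-248*X + ((6 + X)/(-269 + u))*u) = 6 + (-248*X + u*(6 + X)/(-269 + u)) = 6 - 248*X + u*(6 + X)/(-269 + u))
99795/R(294, w) = 99795/(((-1614 + 12*(-27) + 66712*294 - 247*294*(-27))/(-269 - 27))) = 99795/(((-1614 - 324 + 19613328 + 1960686)/(-296))) = 99795/((-1/296*21572076)) = 99795/(-5393019/74) = 99795*(-74/5393019) = -2461610/1797673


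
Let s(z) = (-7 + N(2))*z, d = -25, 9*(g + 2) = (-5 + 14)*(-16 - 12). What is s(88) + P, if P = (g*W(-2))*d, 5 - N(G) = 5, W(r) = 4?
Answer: 2384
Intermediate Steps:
g = -30 (g = -2 + ((-5 + 14)*(-16 - 12))/9 = -2 + (9*(-28))/9 = -2 + (1/9)*(-252) = -2 - 28 = -30)
N(G) = 0 (N(G) = 5 - 1*5 = 5 - 5 = 0)
s(z) = -7*z (s(z) = (-7 + 0)*z = -7*z)
P = 3000 (P = -30*4*(-25) = -120*(-25) = 3000)
s(88) + P = -7*88 + 3000 = -616 + 3000 = 2384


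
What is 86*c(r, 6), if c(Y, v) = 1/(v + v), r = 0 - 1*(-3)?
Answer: 43/6 ≈ 7.1667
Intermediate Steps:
r = 3 (r = 0 + 3 = 3)
c(Y, v) = 1/(2*v)
86*c(r, 6) = 86*((1/2)/6) = 86*((1/2)*(1/6)) = 86*(1/12) = 43/6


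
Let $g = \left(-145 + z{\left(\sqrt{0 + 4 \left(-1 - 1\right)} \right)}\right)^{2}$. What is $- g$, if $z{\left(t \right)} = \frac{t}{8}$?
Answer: $- \frac{168199}{8} + \frac{145 i \sqrt{2}}{2} \approx -21025.0 + 102.53 i$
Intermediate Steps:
$z{\left(t \right)} = \frac{t}{8}$ ($z{\left(t \right)} = t \frac{1}{8} = \frac{t}{8}$)
$g = \left(-145 + \frac{i \sqrt{2}}{4}\right)^{2}$ ($g = \left(-145 + \frac{\sqrt{0 + 4 \left(-1 - 1\right)}}{8}\right)^{2} = \left(-145 + \frac{\sqrt{0 + 4 \left(-2\right)}}{8}\right)^{2} = \left(-145 + \frac{\sqrt{0 - 8}}{8}\right)^{2} = \left(-145 + \frac{\sqrt{-8}}{8}\right)^{2} = \left(-145 + \frac{2 i \sqrt{2}}{8}\right)^{2} = \left(-145 + \frac{i \sqrt{2}}{4}\right)^{2} \approx 21025.0 - 102.5 i$)
$- g = - \frac{\left(580 - i \sqrt{2}\right)^{2}}{16}$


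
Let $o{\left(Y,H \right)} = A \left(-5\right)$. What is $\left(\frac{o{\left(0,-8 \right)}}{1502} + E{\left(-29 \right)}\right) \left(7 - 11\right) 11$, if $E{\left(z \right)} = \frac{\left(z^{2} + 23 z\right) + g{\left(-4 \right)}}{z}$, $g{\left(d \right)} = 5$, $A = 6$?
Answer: $\frac{5934016}{21779} \approx 272.46$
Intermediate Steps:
$o{\left(Y,H \right)} = -30$ ($o{\left(Y,H \right)} = 6 \left(-5\right) = -30$)
$E{\left(z \right)} = \frac{5 + z^{2} + 23 z}{z}$ ($E{\left(z \right)} = \frac{\left(z^{2} + 23 z\right) + 5}{z} = \frac{5 + z^{2} + 23 z}{z}$)
$\left(\frac{o{\left(0,-8 \right)}}{1502} + E{\left(-29 \right)}\right) \left(7 - 11\right) 11 = \left(- \frac{30}{1502} + \left(23 - 29 + \frac{5}{-29}\right)\right) \left(7 - 11\right) 11 = \left(\left(-30\right) \frac{1}{1502} + \left(23 - 29 + 5 \left(- \frac{1}{29}\right)\right)\right) \left(\left(-4\right) 11\right) = \left(- \frac{15}{751} - \frac{179}{29}\right) \left(-44\right) = \left(- \frac{134864}{21779}\right) \left(-44\right) = \frac{5934016}{21779}$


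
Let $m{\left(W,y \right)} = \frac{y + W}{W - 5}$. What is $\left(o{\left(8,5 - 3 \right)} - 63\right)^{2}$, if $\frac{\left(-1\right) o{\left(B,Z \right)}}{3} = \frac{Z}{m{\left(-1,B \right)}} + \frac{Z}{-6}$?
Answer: $\frac{158404}{49} \approx 3232.7$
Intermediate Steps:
$m{\left(W,y \right)} = \frac{W + y}{-5 + W}$
$o{\left(B,Z \right)} = \frac{Z}{2} - \frac{3 Z}{\frac{1}{6} - \frac{B}{6}}$ ($o{\left(B,Z \right)} = - 3 \left(\frac{Z}{\frac{1}{-5 - 1} \left(-1 + B\right)} + \frac{Z}{-6}\right) = - 3 \left(\frac{Z}{\frac{1}{-6} \left(-1 + B\right)} + Z \left(- \frac{1}{6}\right)\right) = - 3 \left(\frac{Z}{\left(- \frac{1}{6}\right) \left(-1 + B\right)} - \frac{Z}{6}\right) = - 3 \left(\frac{Z}{\frac{1}{6} - \frac{B}{6}} - \frac{Z}{6}\right) = - 3 \left(- \frac{Z}{6} + \frac{Z}{\frac{1}{6} - \frac{B}{6}}\right) = \frac{Z}{2} - \frac{3 Z}{\frac{1}{6} - \frac{B}{6}}$)
$\left(o{\left(8,5 - 3 \right)} - 63\right)^{2} = \left(\frac{\left(5 - 3\right) \left(35 + 8\right)}{2 \left(-1 + 8\right)} - 63\right)^{2} = \left(\frac{1}{2} \cdot 2 \cdot \frac{1}{7} \cdot 43 - 63\right)^{2} = \left(\frac{43}{7} - 63\right)^{2} = \left(- \frac{398}{7}\right)^{2} = \frac{158404}{49}$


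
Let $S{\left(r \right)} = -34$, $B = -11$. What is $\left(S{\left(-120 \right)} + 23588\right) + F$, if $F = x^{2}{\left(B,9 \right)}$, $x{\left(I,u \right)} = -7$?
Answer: $23603$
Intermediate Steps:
$F = 49$ ($F = \left(-7\right)^{2} = 49$)
$\left(S{\left(-120 \right)} + 23588\right) + F = \left(-34 + 23588\right) + 49 = 23554 + 49 = 23603$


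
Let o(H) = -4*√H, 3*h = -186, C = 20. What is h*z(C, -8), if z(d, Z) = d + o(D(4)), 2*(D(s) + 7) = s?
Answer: -1240 + 248*I*√5 ≈ -1240.0 + 554.54*I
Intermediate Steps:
D(s) = -7 + s/2
h = -62 (h = (⅓)*(-186) = -62)
z(d, Z) = d - 4*I*√5 (z(d, Z) = d - 4*√(-7 + (½)*4) = d - 4*√(-7 + 2) = d - 4*I*√5)
h*z(C, -8) = -62*(20 - 4*I*√5) = -1240 + 248*I*√5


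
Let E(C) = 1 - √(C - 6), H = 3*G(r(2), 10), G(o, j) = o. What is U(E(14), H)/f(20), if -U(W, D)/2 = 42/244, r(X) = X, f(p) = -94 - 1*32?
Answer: 1/366 ≈ 0.0027322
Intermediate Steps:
f(p) = -126 (f(p) = -94 - 32 = -126)
H = 6 (H = 3*2 = 6)
E(C) = 1 - √(-6 + C)
U(W, D) = -21/61 (U(W, D) = -84/244 = -2*21/122 = -21/61)
U(E(14), H)/f(20) = -21/61/(-126) = -21/61*(-1/126) = 1/366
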